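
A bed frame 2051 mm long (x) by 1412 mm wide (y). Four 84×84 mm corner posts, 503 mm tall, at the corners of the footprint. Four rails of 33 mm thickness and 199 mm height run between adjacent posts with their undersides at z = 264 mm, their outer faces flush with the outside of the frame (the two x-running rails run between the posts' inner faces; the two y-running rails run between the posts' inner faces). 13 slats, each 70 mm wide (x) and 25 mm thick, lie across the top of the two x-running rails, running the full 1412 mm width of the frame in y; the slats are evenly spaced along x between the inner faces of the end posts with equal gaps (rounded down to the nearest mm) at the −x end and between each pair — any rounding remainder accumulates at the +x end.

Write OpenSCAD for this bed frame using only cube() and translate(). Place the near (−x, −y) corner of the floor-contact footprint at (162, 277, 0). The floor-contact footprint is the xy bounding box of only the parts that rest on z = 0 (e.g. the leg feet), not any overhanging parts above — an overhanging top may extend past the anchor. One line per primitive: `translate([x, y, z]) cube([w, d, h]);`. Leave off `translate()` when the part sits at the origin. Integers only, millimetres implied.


// slat z = rail_z + rail_h = 264 + 199 = 463
// slat gap = ⌊(1883 − 13·70) / 14⌋ = 69
translate([162, 277, 0]) cube([84, 84, 503]);
translate([162, 1605, 0]) cube([84, 84, 503]);
translate([2129, 277, 0]) cube([84, 84, 503]);
translate([2129, 1605, 0]) cube([84, 84, 503]);
translate([246, 277, 264]) cube([1883, 33, 199]);
translate([246, 1656, 264]) cube([1883, 33, 199]);
translate([162, 361, 264]) cube([33, 1244, 199]);
translate([2180, 361, 264]) cube([33, 1244, 199]);
translate([315, 277, 463]) cube([70, 1412, 25]);
translate([454, 277, 463]) cube([70, 1412, 25]);
translate([593, 277, 463]) cube([70, 1412, 25]);
translate([732, 277, 463]) cube([70, 1412, 25]);
translate([871, 277, 463]) cube([70, 1412, 25]);
translate([1010, 277, 463]) cube([70, 1412, 25]);
translate([1149, 277, 463]) cube([70, 1412, 25]);
translate([1288, 277, 463]) cube([70, 1412, 25]);
translate([1427, 277, 463]) cube([70, 1412, 25]);
translate([1566, 277, 463]) cube([70, 1412, 25]);
translate([1705, 277, 463]) cube([70, 1412, 25]);
translate([1844, 277, 463]) cube([70, 1412, 25]);
translate([1983, 277, 463]) cube([70, 1412, 25]);


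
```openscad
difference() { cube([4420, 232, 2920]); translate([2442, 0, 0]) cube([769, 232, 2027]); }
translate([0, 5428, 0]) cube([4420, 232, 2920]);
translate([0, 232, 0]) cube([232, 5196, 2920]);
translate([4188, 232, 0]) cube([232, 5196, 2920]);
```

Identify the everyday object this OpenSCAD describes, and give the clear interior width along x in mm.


A single room. The interior width is 3956 mm.

Four walls enclosing a rectangle with a door in the front wall — a room. Outside width 4420 minus two 232 mm walls gives 3956 mm.


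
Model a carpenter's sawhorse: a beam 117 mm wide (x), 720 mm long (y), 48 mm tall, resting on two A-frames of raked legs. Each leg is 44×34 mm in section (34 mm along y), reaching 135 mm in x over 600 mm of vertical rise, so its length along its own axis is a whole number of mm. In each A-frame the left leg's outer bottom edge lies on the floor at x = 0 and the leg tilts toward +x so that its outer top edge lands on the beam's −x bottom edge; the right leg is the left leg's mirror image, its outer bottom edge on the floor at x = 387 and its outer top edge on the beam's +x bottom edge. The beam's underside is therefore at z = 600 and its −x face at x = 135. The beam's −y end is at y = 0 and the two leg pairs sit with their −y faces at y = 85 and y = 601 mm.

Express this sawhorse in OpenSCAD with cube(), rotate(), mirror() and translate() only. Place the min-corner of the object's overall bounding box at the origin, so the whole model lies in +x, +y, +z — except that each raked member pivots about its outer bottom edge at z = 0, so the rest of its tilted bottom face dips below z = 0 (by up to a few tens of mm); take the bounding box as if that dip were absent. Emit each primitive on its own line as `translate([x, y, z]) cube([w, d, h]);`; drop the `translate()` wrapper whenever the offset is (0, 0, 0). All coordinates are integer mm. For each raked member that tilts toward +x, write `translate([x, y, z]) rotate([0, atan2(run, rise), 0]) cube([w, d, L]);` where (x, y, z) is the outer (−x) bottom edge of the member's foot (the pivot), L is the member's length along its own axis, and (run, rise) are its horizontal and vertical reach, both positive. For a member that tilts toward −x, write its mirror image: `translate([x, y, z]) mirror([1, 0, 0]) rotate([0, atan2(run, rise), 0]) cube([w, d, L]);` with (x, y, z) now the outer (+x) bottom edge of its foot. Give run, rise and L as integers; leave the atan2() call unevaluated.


translate([135, 0, 600]) cube([117, 720, 48]);
translate([0, 85, 0]) rotate([0, atan2(135, 600), 0]) cube([44, 34, 615]);
translate([387, 85, 0]) mirror([1, 0, 0]) rotate([0, atan2(135, 600), 0]) cube([44, 34, 615]);
translate([0, 601, 0]) rotate([0, atan2(135, 600), 0]) cube([44, 34, 615]);
translate([387, 601, 0]) mirror([1, 0, 0]) rotate([0, atan2(135, 600), 0]) cube([44, 34, 615]);


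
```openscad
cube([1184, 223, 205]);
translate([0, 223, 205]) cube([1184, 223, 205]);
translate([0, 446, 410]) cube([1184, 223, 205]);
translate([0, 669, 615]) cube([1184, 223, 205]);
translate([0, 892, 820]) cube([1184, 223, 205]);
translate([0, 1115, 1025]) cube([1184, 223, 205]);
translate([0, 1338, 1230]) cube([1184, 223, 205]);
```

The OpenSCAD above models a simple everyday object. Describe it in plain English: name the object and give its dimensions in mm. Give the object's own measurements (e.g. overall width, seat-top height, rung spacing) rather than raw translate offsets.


A straight staircase of 7 solid steps. Each step is 1184 mm wide (x), 223 mm deep (y, the going) and 205 mm tall (the rise). The first step rests on the floor; each subsequent step sits one going further in +y and one rise higher in +z, directly behind and above the previous step with no overlap.


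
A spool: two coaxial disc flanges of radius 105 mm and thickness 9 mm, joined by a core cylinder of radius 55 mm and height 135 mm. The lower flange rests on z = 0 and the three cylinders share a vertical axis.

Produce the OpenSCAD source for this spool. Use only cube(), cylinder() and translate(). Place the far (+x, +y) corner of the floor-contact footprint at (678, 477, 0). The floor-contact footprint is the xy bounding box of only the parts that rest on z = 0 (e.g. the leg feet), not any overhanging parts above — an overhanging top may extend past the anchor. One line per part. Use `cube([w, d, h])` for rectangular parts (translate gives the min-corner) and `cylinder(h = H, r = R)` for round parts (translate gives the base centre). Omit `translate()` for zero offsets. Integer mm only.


translate([573, 372, 0]) cylinder(h = 9, r = 105);
translate([573, 372, 9]) cylinder(h = 135, r = 55);
translate([573, 372, 144]) cylinder(h = 9, r = 105);


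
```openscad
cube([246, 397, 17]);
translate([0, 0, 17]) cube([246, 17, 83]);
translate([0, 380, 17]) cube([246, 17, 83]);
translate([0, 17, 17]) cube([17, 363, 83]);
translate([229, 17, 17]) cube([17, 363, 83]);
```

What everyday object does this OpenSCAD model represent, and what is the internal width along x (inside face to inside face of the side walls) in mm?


An open box. The internal width is 212 mm.

A 246×397 base slab with four walls standing on it — an open box. The base is 246 mm wide and the walls are 17 mm thick, so the internal width is 246 − 2 × 17 = 212 mm.


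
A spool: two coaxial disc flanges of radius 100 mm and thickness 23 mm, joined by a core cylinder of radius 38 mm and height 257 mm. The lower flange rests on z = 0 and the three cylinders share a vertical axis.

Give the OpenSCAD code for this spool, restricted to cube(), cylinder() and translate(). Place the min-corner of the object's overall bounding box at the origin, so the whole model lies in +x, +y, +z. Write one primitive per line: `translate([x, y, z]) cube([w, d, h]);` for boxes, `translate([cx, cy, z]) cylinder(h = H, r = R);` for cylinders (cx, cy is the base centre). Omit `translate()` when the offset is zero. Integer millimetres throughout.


translate([100, 100, 0]) cylinder(h = 23, r = 100);
translate([100, 100, 23]) cylinder(h = 257, r = 38);
translate([100, 100, 280]) cylinder(h = 23, r = 100);


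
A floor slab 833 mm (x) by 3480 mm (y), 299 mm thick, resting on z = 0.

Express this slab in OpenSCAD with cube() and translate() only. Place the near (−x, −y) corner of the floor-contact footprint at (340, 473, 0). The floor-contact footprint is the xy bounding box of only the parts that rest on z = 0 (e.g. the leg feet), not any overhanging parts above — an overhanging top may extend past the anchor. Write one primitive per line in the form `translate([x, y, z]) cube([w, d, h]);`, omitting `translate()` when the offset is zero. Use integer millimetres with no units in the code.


translate([340, 473, 0]) cube([833, 3480, 299]);


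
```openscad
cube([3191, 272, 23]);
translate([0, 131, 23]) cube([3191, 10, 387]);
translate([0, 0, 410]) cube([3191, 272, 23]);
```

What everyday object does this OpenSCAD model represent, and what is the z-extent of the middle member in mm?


An I-beam. The web height is 387 mm.

Two wide flanges with a thin centred web — an I-beam. Overall 433 mm minus two 23 mm flanges gives a web of 433 − 2·23 = 387 mm.


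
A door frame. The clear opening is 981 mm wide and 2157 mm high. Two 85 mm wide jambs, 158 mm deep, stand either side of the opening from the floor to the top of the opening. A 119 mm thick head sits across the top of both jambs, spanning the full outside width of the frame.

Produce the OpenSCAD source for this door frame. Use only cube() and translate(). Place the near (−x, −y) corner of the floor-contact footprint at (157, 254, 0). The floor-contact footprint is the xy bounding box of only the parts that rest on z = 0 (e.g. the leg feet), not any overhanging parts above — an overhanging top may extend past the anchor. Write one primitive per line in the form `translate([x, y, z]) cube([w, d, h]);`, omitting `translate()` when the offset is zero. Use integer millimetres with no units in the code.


translate([157, 254, 0]) cube([85, 158, 2157]);
translate([1223, 254, 0]) cube([85, 158, 2157]);
translate([157, 254, 2157]) cube([1151, 158, 119]);


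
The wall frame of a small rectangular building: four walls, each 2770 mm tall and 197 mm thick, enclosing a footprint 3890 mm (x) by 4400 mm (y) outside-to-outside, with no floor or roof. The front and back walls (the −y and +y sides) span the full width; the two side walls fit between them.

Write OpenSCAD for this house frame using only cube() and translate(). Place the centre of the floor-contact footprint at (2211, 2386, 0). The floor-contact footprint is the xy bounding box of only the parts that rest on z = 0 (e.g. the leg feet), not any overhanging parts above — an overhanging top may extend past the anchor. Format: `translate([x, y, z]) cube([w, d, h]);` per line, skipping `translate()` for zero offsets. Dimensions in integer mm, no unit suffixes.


translate([266, 186, 0]) cube([3890, 197, 2770]);
translate([266, 4389, 0]) cube([3890, 197, 2770]);
translate([266, 383, 0]) cube([197, 4006, 2770]);
translate([3959, 383, 0]) cube([197, 4006, 2770]);


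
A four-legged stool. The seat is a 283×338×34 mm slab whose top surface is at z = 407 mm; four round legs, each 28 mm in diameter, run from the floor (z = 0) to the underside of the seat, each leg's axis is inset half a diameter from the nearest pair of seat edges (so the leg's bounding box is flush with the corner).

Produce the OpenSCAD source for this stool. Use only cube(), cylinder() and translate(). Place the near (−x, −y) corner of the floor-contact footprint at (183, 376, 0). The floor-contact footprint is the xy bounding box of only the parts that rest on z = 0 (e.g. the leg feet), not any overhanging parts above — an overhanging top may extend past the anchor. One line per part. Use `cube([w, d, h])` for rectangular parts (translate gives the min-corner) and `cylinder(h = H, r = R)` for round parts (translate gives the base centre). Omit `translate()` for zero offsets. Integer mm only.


translate([183, 376, 373]) cube([283, 338, 34]);
translate([197, 390, 0]) cylinder(h = 373, r = 14);
translate([452, 390, 0]) cylinder(h = 373, r = 14);
translate([197, 700, 0]) cylinder(h = 373, r = 14);
translate([452, 700, 0]) cylinder(h = 373, r = 14);


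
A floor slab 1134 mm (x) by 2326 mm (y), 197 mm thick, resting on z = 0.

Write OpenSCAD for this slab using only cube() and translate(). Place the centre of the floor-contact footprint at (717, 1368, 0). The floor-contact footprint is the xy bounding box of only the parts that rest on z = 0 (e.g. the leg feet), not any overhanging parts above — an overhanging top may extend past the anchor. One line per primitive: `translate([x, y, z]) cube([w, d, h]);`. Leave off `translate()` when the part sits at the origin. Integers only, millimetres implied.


translate([150, 205, 0]) cube([1134, 2326, 197]);


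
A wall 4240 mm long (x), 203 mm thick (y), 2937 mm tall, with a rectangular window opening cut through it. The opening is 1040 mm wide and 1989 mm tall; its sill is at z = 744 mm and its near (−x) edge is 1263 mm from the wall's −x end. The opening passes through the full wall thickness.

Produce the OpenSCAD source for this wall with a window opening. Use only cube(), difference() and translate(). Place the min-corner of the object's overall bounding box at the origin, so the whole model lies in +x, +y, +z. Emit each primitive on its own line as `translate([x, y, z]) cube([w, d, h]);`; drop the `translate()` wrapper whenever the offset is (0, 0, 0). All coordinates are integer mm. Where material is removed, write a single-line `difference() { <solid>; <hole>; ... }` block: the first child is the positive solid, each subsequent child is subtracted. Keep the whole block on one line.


difference() { cube([4240, 203, 2937]); translate([1263, 0, 744]) cube([1040, 203, 1989]); }


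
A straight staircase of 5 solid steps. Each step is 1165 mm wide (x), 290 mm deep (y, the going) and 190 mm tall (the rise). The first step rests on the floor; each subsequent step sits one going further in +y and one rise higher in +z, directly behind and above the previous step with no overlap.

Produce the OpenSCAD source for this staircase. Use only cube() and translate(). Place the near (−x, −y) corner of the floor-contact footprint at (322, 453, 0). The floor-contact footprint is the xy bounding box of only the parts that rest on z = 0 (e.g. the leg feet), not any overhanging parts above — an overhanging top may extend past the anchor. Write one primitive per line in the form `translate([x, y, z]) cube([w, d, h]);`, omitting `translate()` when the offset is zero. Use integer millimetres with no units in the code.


translate([322, 453, 0]) cube([1165, 290, 190]);
translate([322, 743, 190]) cube([1165, 290, 190]);
translate([322, 1033, 380]) cube([1165, 290, 190]);
translate([322, 1323, 570]) cube([1165, 290, 190]);
translate([322, 1613, 760]) cube([1165, 290, 190]);


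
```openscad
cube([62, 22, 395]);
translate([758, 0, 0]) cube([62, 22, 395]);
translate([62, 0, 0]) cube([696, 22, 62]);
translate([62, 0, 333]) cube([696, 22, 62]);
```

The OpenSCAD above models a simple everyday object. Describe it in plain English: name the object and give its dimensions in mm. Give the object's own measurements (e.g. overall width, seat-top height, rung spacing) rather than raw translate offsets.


A rectangular picture frame lying in the x–z plane (depth along y). The opening is 696 mm wide (x) by 271 mm tall (z), surrounded by a border 62 mm wide on all four sides. The frame is 22 mm deep and is made of two full-height vertical stiles with two horizontal rails fitted between them.


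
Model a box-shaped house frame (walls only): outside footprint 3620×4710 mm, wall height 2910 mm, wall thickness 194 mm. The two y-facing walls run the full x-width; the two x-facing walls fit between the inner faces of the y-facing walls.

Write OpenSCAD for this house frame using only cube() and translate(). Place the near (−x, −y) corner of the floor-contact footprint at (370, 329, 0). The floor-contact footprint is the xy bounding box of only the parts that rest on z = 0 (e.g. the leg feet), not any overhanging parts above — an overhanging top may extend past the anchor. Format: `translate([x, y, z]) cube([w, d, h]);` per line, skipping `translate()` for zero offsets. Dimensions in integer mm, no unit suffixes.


translate([370, 329, 0]) cube([3620, 194, 2910]);
translate([370, 4845, 0]) cube([3620, 194, 2910]);
translate([370, 523, 0]) cube([194, 4322, 2910]);
translate([3796, 523, 0]) cube([194, 4322, 2910]);


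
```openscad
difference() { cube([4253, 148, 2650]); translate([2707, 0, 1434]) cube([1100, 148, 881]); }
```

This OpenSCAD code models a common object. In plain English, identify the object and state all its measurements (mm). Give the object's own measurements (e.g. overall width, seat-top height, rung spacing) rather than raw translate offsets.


A wall 4253 mm long (x), 148 mm thick (y), 2650 mm tall, with a rectangular window opening cut through it. The opening is 1100 mm wide and 881 mm tall; its sill is at z = 1434 mm and its near (−x) edge is 2707 mm from the wall's −x end. The opening passes through the full wall thickness.


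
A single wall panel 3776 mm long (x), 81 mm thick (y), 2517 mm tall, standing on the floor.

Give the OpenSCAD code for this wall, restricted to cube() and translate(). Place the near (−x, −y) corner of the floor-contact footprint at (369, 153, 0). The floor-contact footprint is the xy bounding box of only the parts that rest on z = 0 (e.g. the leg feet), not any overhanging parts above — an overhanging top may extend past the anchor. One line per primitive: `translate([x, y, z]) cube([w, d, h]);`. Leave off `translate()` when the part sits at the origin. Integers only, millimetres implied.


translate([369, 153, 0]) cube([3776, 81, 2517]);


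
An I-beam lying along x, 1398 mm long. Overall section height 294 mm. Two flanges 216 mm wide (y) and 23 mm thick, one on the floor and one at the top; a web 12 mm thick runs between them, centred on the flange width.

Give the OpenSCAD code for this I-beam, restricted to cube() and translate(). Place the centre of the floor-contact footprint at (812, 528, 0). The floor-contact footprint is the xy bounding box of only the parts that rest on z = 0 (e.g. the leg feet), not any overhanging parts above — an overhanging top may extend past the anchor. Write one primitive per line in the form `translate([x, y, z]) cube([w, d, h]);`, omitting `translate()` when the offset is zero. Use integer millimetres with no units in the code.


translate([113, 420, 0]) cube([1398, 216, 23]);
translate([113, 522, 23]) cube([1398, 12, 248]);
translate([113, 420, 271]) cube([1398, 216, 23]);


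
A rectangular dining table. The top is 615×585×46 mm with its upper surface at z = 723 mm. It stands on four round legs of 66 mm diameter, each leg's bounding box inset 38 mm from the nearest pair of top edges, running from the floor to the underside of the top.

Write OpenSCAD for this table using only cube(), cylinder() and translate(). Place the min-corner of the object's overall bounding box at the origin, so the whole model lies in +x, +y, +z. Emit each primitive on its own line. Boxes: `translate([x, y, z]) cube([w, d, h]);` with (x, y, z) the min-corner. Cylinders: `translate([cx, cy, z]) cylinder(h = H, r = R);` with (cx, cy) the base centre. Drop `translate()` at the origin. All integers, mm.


translate([0, 0, 677]) cube([615, 585, 46]);
translate([71, 71, 0]) cylinder(h = 677, r = 33);
translate([544, 71, 0]) cylinder(h = 677, r = 33);
translate([71, 514, 0]) cylinder(h = 677, r = 33);
translate([544, 514, 0]) cylinder(h = 677, r = 33);


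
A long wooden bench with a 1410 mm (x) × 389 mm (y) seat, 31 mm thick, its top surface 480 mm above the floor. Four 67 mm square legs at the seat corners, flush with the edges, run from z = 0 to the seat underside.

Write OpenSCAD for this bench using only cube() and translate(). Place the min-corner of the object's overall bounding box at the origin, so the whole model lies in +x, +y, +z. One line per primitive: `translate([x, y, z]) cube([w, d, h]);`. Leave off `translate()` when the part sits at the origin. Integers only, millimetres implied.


// leg_h = 480 − 31 = 449
translate([0, 0, 449]) cube([1410, 389, 31]);
cube([67, 67, 449]);
translate([0, 322, 0]) cube([67, 67, 449]);
translate([1343, 0, 0]) cube([67, 67, 449]);
translate([1343, 322, 0]) cube([67, 67, 449]);


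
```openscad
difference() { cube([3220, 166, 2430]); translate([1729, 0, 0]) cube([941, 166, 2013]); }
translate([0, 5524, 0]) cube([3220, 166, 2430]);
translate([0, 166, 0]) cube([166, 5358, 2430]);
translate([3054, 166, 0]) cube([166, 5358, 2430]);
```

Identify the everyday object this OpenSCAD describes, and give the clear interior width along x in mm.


A single room. The interior width is 2888 mm.

Four walls enclosing a rectangle with a door in the front wall — a room. Outside width 3220 minus two 166 mm walls gives 2888 mm.


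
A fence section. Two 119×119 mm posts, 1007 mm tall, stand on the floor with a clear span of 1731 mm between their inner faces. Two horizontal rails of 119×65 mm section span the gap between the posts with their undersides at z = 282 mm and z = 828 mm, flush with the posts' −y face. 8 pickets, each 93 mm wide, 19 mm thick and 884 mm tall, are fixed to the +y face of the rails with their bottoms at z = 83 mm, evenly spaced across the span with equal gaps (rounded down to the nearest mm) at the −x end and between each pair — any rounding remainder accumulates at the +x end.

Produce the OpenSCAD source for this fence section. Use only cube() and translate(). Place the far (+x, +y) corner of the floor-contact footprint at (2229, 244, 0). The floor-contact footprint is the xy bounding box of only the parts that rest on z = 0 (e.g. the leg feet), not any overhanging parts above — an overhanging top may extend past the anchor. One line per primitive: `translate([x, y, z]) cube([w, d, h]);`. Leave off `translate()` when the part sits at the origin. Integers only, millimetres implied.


translate([260, 125, 0]) cube([119, 119, 1007]);
translate([2110, 125, 0]) cube([119, 119, 1007]);
translate([379, 125, 282]) cube([1731, 119, 65]);
translate([379, 125, 828]) cube([1731, 119, 65]);
translate([488, 244, 83]) cube([93, 19, 884]);
translate([690, 244, 83]) cube([93, 19, 884]);
translate([892, 244, 83]) cube([93, 19, 884]);
translate([1094, 244, 83]) cube([93, 19, 884]);
translate([1296, 244, 83]) cube([93, 19, 884]);
translate([1498, 244, 83]) cube([93, 19, 884]);
translate([1700, 244, 83]) cube([93, 19, 884]);
translate([1902, 244, 83]) cube([93, 19, 884]);


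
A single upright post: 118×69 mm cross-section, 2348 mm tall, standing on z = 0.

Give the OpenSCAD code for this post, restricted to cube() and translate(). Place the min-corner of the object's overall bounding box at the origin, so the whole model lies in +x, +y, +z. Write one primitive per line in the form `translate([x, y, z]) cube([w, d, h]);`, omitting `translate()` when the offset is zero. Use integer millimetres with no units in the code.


cube([118, 69, 2348]);


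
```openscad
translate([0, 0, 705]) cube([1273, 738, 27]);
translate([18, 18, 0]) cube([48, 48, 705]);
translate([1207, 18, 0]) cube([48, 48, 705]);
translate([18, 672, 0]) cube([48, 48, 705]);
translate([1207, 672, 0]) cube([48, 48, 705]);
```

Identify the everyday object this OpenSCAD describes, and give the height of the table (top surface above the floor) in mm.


A table. The table height is 732 mm.

A 1273×738×27 slab sits at z = 705 on four 48 mm square posts — a table. The top surface is at 705 + 27 = 732 mm.


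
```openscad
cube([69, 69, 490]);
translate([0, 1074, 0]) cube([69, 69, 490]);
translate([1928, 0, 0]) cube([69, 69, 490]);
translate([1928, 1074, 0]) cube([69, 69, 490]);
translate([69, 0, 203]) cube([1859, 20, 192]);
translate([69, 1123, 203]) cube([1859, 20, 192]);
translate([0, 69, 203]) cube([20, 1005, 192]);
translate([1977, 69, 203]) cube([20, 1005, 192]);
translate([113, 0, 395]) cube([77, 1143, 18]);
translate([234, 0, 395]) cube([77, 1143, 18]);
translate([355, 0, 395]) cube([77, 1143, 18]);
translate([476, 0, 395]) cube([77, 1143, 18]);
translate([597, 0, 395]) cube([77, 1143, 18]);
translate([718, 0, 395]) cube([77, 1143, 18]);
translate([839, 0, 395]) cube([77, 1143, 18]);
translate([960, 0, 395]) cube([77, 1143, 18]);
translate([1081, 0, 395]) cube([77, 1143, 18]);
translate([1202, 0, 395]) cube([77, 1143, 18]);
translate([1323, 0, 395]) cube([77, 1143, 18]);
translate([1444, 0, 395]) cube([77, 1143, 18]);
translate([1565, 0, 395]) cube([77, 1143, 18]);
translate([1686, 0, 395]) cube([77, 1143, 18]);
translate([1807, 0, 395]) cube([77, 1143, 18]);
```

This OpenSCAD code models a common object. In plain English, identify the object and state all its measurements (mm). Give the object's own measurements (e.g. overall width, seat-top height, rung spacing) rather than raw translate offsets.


A bed frame 1997 mm long (x) by 1143 mm wide (y). Four 69×69 mm corner posts, 490 mm tall, at the corners of the footprint. Four rails of 20 mm thickness and 192 mm height run between adjacent posts with their undersides at z = 203 mm, their outer faces flush with the outside of the frame (the two x-running rails run between the posts' inner faces; the two y-running rails run between the posts' inner faces). 15 slats, each 77 mm wide (x) and 18 mm thick, lie across the top of the two x-running rails, running the full 1143 mm width of the frame in y; along x they sit between the end posts with a 44 mm gap after the −x posts and between neighbouring slats and before the +x posts.


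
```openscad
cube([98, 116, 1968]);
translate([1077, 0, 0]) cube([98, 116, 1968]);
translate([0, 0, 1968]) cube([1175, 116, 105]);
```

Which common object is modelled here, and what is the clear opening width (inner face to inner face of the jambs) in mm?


A door frame. The clear opening width is 979 mm.

Two 1968 mm tall posts with a header on top — a door frame. The left jamb is 98 mm wide at x = 0; the right jamb starts at x = 1077. The clear opening is 1077 − 98 = 979 mm.


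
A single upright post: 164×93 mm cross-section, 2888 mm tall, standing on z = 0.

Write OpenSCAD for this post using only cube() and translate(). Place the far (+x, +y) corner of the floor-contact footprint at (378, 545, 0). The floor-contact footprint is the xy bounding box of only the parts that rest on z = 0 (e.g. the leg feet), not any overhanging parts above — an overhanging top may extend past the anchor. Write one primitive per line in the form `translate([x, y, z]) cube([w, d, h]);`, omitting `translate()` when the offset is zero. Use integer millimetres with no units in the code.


translate([214, 452, 0]) cube([164, 93, 2888]);


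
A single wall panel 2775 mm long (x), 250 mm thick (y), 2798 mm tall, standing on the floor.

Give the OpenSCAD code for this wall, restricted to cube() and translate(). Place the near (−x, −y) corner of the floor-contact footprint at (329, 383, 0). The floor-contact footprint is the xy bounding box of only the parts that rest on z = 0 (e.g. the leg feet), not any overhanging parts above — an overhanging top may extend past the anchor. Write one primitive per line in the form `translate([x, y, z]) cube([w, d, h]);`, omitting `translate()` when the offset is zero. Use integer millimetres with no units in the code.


translate([329, 383, 0]) cube([2775, 250, 2798]);


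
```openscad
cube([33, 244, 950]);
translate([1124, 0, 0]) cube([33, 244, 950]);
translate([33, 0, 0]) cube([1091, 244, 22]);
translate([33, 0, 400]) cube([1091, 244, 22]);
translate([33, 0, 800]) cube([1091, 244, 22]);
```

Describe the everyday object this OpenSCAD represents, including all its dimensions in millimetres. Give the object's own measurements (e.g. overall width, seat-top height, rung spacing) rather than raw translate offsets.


An open bookshelf. Two side panels, each 33 mm thick, 244 mm deep and 950 mm tall, stand 1157 mm apart (outside-to-outside). Between them sit 3 shelves, each 22 mm thick and 244 mm deep, spanning the full gap between the sides. The bottom shelf rests on the floor (its underside at z = 0) and the clear gap between one shelf's top and the next shelf's underside is 378 mm.


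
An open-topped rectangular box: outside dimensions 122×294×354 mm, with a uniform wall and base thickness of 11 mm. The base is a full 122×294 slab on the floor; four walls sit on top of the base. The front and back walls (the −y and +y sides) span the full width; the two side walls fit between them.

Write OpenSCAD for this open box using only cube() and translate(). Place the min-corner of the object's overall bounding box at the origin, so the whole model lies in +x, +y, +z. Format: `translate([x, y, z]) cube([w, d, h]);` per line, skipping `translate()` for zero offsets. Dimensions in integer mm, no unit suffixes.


cube([122, 294, 11]);
translate([0, 0, 11]) cube([122, 11, 343]);
translate([0, 283, 11]) cube([122, 11, 343]);
translate([0, 11, 11]) cube([11, 272, 343]);
translate([111, 11, 11]) cube([11, 272, 343]);


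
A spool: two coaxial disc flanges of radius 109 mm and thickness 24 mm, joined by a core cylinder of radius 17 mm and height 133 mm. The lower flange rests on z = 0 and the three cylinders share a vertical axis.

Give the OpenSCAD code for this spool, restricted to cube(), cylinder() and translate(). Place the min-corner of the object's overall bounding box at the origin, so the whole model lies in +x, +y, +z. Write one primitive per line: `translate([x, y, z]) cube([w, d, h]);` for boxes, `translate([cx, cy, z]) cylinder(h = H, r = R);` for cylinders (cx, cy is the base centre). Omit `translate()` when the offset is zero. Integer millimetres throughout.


translate([109, 109, 0]) cylinder(h = 24, r = 109);
translate([109, 109, 24]) cylinder(h = 133, r = 17);
translate([109, 109, 157]) cylinder(h = 24, r = 109);


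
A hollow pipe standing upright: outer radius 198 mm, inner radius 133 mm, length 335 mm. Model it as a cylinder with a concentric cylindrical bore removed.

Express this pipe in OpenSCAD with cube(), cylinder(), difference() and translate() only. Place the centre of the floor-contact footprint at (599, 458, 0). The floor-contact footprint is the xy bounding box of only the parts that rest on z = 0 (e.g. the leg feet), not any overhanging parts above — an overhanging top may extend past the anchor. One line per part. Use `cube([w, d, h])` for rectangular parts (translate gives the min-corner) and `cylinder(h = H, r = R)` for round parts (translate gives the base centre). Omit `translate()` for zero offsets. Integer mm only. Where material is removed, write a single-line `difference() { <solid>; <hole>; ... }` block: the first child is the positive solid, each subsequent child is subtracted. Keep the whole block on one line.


difference() { translate([599, 458, 0]) cylinder(h = 335, r = 198); translate([599, 458, 0]) cylinder(h = 335, r = 133); }


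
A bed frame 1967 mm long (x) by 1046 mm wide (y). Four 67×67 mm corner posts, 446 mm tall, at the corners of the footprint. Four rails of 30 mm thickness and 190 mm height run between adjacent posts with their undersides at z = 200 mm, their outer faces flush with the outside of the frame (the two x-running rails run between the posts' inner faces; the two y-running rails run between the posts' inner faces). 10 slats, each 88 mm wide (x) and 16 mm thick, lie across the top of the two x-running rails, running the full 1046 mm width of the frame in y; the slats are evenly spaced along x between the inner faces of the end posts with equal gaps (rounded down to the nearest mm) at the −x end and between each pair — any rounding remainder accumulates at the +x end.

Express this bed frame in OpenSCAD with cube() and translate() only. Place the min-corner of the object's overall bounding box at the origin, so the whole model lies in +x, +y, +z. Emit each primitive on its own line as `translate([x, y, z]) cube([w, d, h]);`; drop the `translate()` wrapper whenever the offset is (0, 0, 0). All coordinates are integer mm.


cube([67, 67, 446]);
translate([0, 979, 0]) cube([67, 67, 446]);
translate([1900, 0, 0]) cube([67, 67, 446]);
translate([1900, 979, 0]) cube([67, 67, 446]);
translate([67, 0, 200]) cube([1833, 30, 190]);
translate([67, 1016, 200]) cube([1833, 30, 190]);
translate([0, 67, 200]) cube([30, 912, 190]);
translate([1937, 67, 200]) cube([30, 912, 190]);
translate([153, 0, 390]) cube([88, 1046, 16]);
translate([327, 0, 390]) cube([88, 1046, 16]);
translate([501, 0, 390]) cube([88, 1046, 16]);
translate([675, 0, 390]) cube([88, 1046, 16]);
translate([849, 0, 390]) cube([88, 1046, 16]);
translate([1023, 0, 390]) cube([88, 1046, 16]);
translate([1197, 0, 390]) cube([88, 1046, 16]);
translate([1371, 0, 390]) cube([88, 1046, 16]);
translate([1545, 0, 390]) cube([88, 1046, 16]);
translate([1719, 0, 390]) cube([88, 1046, 16]);


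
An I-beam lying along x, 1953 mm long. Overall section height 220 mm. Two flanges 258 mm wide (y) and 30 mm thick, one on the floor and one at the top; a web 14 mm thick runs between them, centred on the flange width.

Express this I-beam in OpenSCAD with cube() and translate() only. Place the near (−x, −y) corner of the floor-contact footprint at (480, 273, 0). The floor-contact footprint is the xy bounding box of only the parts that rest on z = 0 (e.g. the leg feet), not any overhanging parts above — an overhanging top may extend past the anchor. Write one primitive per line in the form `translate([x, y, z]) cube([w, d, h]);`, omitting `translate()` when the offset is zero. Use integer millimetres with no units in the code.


translate([480, 273, 0]) cube([1953, 258, 30]);
translate([480, 395, 30]) cube([1953, 14, 160]);
translate([480, 273, 190]) cube([1953, 258, 30]);


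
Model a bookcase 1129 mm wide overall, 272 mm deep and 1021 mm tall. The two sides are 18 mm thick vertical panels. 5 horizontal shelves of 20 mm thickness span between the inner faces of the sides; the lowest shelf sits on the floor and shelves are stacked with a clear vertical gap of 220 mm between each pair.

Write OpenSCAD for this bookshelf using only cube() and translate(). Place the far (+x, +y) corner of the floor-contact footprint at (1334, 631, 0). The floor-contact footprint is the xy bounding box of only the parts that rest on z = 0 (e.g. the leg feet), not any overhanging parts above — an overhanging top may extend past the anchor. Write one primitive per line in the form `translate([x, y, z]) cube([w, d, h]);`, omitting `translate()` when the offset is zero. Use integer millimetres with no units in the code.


translate([205, 359, 0]) cube([18, 272, 1021]);
translate([1316, 359, 0]) cube([18, 272, 1021]);
translate([223, 359, 0]) cube([1093, 272, 20]);
translate([223, 359, 240]) cube([1093, 272, 20]);
translate([223, 359, 480]) cube([1093, 272, 20]);
translate([223, 359, 720]) cube([1093, 272, 20]);
translate([223, 359, 960]) cube([1093, 272, 20]);


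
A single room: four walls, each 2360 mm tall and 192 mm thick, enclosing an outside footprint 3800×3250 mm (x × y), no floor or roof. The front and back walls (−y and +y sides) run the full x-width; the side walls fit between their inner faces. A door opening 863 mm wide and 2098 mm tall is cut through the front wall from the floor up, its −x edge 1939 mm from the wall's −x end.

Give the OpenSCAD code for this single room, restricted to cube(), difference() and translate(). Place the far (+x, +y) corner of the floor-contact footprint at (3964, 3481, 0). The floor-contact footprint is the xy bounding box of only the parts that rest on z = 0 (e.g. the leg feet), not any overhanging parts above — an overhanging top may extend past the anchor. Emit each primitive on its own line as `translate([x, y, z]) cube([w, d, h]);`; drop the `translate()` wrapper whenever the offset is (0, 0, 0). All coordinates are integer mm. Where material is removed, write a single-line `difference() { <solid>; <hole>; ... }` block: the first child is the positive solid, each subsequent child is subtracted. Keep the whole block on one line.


difference() { translate([164, 231, 0]) cube([3800, 192, 2360]); translate([2103, 231, 0]) cube([863, 192, 2098]); }
translate([164, 3289, 0]) cube([3800, 192, 2360]);
translate([164, 423, 0]) cube([192, 2866, 2360]);
translate([3772, 423, 0]) cube([192, 2866, 2360]);


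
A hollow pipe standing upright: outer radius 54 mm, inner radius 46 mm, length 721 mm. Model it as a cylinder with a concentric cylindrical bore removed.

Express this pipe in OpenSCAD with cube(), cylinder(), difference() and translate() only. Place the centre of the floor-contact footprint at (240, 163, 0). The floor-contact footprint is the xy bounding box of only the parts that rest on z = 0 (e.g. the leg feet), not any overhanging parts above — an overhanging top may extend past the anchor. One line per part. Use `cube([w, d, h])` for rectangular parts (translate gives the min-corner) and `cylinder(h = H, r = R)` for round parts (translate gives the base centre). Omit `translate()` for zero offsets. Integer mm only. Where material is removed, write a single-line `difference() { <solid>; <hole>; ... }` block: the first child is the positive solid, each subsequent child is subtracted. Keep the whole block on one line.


difference() { translate([240, 163, 0]) cylinder(h = 721, r = 54); translate([240, 163, 0]) cylinder(h = 721, r = 46); }


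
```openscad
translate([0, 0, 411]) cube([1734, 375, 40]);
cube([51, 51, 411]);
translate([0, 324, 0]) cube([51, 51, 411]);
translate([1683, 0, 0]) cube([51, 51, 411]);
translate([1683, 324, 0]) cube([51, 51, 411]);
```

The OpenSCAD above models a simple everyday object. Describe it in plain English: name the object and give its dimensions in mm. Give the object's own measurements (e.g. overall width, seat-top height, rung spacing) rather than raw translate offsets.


A bench: a 1734×375 mm seat slab, 40 mm thick, top at z = 451 mm, on four 51×51 mm square legs flush with the seat corners and standing on z = 0.


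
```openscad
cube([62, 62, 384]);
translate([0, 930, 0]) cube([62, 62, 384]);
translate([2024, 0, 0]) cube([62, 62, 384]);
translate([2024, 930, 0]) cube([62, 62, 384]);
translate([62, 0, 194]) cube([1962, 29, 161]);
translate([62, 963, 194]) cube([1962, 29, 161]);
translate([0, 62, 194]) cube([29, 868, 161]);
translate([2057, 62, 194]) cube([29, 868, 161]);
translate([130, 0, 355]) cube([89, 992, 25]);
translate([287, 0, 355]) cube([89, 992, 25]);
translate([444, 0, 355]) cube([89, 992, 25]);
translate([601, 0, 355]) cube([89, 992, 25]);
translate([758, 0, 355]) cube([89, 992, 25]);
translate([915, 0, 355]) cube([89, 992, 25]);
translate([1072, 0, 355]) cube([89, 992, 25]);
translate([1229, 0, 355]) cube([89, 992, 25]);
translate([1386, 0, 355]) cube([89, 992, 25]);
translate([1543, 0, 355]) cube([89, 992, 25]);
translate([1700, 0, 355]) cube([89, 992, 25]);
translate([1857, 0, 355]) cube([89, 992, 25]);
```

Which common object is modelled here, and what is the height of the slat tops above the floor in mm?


A bed frame. The slat-top height is 380 mm.

Four posts, four rails, and a row of slats — a bed frame. Slats sit on the rails at z = 194 + 161 = 355; with slat thickness 25, the top is 380 mm.


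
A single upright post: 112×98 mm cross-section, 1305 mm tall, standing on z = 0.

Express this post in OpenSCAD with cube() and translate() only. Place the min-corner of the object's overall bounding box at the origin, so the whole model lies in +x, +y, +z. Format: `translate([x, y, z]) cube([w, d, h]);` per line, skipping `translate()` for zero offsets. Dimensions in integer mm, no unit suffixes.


cube([112, 98, 1305]);
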